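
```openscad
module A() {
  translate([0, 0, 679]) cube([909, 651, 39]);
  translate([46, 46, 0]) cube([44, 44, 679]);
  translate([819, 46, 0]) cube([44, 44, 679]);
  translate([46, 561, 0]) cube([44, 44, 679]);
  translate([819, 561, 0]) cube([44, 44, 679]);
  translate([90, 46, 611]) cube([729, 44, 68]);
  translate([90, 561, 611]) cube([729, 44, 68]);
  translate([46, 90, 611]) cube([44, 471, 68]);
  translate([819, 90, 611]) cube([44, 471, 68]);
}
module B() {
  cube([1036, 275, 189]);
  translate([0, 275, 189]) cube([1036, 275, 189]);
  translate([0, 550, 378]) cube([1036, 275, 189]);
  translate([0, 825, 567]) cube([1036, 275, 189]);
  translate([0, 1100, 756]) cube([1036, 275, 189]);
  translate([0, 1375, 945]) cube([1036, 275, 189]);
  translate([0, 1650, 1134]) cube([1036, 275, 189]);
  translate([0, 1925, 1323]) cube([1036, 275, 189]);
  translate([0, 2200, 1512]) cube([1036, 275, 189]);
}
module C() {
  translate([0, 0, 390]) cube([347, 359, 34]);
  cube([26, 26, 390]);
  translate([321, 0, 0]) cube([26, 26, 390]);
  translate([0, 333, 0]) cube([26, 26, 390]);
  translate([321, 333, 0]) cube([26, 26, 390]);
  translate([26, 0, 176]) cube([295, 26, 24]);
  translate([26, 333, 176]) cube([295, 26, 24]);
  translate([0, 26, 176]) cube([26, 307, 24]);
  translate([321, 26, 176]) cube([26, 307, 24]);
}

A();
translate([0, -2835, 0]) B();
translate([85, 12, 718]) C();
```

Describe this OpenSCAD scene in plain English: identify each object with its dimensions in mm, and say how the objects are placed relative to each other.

A is a table: top 909 mm (x) × 651 mm (y), 39 mm thick, upper face at z = 718 mm, on four 44×44 mm square legs, each inset 46 mm from the nearest pair of top edges, running from z = 0 to the bottom of the top. Four apron rails, 44 mm thick and 68 mm tall, run between adjacent legs with their top edges flush with the underside of the top and their outer faces flush with the legs' outer faces.

B is a straight staircase of 9 solid steps. Each step is 1036 mm wide (x), 275 mm deep (y, the going) and 189 mm tall (the rise). The first step rests on the floor; each subsequent step sits one going further in +y and one rise higher in +z, directly behind and above the previous step with no overlap.

C is a simple wooden stool: a rectangular seat 347 mm (x) by 359 mm (y), 34 mm thick, top face at z = 424 mm, on four square legs, each 26×26 mm in cross-section. The legs rest on z = 0, each flush with a corner of the seat. Four stretchers, 26 mm wide and 24 mm tall, connect adjacent legs with their undersides at z = 176 mm, each running between the inner faces of the legs it joins and aligned with the legs' outer faces on the other axis.

The staircase is on the floor beside the table on its −y side. The stool is on top of the table.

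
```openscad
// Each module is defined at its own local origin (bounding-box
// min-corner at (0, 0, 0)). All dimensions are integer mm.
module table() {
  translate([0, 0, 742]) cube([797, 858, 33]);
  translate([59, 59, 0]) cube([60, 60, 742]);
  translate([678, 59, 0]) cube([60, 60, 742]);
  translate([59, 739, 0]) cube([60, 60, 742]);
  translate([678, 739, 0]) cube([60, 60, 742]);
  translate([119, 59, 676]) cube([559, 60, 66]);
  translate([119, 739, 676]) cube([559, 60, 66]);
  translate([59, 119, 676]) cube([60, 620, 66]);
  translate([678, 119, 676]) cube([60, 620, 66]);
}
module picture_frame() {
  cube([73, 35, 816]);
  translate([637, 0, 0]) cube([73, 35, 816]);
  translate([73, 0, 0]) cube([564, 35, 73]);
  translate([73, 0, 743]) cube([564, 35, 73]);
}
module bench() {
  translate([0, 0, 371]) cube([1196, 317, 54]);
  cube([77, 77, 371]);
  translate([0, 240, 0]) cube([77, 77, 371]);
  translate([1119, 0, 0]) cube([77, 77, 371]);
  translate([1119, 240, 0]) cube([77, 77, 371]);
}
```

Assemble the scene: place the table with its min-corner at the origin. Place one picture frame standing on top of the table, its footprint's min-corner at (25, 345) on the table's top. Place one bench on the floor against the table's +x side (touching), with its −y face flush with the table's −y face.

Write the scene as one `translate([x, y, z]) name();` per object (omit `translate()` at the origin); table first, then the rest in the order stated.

table();
translate([25, 345, 775]) picture_frame();
translate([797, 0, 0]) bench();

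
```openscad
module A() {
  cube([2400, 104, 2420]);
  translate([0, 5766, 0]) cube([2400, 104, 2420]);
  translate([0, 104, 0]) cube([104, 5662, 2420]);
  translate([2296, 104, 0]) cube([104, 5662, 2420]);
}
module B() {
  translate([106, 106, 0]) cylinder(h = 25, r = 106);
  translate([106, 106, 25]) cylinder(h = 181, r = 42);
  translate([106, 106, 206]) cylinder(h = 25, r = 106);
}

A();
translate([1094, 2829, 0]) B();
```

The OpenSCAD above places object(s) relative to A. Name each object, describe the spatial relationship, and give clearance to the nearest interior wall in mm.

A is a house frame. B is a spool. The spool sits inside the house frame, centred. The clearance to the nearest interior wall is 990 mm.

Clearances: x = 990, y = 2725; minimum 990 mm.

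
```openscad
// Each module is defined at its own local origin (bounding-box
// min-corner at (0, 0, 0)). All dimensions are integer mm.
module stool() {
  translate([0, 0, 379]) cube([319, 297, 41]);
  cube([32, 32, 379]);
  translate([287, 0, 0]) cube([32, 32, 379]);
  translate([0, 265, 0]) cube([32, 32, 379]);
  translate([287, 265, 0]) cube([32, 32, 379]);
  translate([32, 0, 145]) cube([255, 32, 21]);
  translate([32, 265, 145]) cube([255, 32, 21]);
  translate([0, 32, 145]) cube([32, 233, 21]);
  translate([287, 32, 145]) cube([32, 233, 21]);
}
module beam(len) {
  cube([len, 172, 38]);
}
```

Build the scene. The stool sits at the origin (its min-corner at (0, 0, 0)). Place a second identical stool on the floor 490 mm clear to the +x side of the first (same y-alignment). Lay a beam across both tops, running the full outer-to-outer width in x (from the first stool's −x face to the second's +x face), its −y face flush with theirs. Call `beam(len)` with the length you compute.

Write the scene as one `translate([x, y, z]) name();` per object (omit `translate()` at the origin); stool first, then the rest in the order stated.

stool();
translate([809, 0, 0]) stool();
translate([0, 0, 420]) beam(1128);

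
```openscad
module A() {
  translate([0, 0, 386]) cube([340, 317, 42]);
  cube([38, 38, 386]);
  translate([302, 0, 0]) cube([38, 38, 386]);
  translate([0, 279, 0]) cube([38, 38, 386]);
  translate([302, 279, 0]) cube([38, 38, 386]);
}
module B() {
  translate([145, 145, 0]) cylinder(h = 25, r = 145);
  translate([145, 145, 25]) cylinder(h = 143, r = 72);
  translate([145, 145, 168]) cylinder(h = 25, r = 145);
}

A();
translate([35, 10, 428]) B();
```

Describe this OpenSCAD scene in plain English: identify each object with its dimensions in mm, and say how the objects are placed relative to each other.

A is a four-legged stool. The seat is 340×317 mm, 42 mm thick, top at z = 428 mm. It stands on four square legs, each 38×38 mm in cross-section, from z = 0 to the seat underside, each flush with a corner of the seat.

B is a spool: two coaxial disc flanges of radius 145 mm and thickness 25 mm, joined by a core cylinder of radius 72 mm and height 143 mm. The lower flange rests on z = 0 and the three cylinders share a vertical axis.

The spool is on top of the stool.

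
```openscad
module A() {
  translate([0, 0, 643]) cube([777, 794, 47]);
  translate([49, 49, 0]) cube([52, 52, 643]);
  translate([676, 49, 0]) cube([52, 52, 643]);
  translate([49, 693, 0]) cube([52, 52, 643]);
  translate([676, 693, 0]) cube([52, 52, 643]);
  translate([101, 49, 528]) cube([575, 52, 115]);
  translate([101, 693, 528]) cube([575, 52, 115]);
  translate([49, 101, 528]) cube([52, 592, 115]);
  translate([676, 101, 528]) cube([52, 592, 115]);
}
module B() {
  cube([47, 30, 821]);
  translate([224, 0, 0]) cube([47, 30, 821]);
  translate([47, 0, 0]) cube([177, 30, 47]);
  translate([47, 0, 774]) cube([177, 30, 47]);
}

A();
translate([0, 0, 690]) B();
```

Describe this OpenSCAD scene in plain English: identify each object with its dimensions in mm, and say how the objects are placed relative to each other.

A is a rectangular dining table. The top is 777×794×47 mm with its upper surface at z = 690 mm. It stands on four 52×52 mm square legs, each inset 49 mm from the nearest pair of top edges, running from the floor to the underside of the top. Four apron rails, 52 mm thick and 115 mm tall, run between adjacent legs with their top edges flush with the underside of the top and their outer faces flush with the legs' outer faces.

B is a picture frame with a 177×727 mm rectangular opening (x by z) and a uniform 47 mm border on every side. Frame depth is 30 mm along y. It is built from two vertical stiles running the full outside height and two horizontal rails spanning the gap between the stiles.

The picture frame is on top of the table.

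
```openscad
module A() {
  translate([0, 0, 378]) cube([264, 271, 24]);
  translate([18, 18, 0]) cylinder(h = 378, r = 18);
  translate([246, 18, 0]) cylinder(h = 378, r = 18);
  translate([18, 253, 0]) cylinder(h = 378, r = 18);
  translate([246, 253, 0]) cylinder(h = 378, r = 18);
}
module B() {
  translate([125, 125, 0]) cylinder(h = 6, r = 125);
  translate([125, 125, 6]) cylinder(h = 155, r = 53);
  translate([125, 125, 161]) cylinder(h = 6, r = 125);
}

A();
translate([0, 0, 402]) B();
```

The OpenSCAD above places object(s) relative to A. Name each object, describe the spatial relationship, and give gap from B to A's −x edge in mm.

The spool's min-x is at 0; the stool's min-x is 0; gap = 0 mm.

A is a stool. B is a spool. The spool is on top of the stool. The gap from the spool to the stool's −x edge is 0 mm.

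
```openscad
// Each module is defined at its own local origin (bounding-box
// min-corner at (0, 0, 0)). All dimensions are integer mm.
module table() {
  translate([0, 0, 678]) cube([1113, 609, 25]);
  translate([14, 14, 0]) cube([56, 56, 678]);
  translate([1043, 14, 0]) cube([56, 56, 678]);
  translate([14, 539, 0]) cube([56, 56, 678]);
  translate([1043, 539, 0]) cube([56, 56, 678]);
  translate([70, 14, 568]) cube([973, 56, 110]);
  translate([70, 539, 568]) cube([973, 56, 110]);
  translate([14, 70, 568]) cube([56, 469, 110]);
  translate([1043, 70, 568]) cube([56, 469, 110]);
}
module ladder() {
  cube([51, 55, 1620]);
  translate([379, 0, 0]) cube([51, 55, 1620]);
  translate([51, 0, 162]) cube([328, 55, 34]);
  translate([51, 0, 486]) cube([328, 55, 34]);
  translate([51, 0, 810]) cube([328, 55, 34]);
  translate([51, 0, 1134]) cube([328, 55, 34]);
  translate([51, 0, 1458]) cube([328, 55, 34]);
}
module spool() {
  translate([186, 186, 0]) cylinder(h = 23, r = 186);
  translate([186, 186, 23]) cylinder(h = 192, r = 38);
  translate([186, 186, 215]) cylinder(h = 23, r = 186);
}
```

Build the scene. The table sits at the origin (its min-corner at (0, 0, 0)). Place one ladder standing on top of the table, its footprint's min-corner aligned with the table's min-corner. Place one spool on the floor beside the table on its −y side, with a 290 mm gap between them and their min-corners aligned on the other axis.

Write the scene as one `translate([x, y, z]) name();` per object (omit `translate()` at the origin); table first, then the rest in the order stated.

table();
translate([0, 0, 703]) ladder();
translate([0, -662, 0]) spool();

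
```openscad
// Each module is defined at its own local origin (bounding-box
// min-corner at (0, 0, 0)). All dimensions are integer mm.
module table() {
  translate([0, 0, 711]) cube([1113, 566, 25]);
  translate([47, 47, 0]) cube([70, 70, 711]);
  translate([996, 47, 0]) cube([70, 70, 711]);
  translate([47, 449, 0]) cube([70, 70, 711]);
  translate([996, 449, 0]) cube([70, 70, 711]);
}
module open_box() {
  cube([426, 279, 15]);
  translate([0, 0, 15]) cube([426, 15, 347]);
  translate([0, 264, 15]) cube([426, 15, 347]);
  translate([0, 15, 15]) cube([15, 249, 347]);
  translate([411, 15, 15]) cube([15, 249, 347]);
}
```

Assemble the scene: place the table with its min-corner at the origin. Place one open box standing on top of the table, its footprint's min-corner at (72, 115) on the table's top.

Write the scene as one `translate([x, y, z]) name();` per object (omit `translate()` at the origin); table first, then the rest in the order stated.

table();
translate([72, 115, 736]) open_box();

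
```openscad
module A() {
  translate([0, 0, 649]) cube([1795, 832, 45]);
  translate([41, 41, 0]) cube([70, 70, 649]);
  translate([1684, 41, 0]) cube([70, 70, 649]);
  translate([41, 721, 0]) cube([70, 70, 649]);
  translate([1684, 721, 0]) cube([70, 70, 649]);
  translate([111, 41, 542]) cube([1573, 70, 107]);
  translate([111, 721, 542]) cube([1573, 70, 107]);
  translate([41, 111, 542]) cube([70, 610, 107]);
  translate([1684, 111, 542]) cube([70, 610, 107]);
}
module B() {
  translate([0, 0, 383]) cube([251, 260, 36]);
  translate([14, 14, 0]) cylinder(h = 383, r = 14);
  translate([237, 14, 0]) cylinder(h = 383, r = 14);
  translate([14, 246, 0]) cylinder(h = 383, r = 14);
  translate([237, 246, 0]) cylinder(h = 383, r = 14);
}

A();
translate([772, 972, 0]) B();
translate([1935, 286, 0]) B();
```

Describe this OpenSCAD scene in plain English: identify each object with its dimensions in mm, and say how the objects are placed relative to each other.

A is a rectangular dining table. The top is 1795×832×45 mm with its upper surface at z = 694 mm. It stands on four 70×70 mm square legs, each inset 41 mm from the nearest pair of top edges, running from the floor to the underside of the top. Four apron rails, 70 mm thick and 107 mm tall, run between adjacent legs with their top edges flush with the underside of the top and their outer faces flush with the legs' outer faces.

B is a four-legged stool. The seat is 251×260 mm, 36 mm thick, top at z = 419 mm. It stands on four round legs, each 28 mm in diameter, from z = 0 to the seat underside, each leg's axis is inset half a diameter from the nearest pair of seat edges (so the leg's bounding box is flush with the corner).

Two stools sit around the table at the +y, +x sides.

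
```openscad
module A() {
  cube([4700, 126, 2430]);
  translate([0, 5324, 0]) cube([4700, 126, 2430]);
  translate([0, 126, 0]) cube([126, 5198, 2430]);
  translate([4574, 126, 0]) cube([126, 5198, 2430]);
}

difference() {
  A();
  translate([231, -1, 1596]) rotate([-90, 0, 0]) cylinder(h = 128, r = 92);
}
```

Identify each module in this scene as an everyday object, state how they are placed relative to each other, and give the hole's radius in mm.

A is a house frame. The house frame has a circular hole through its front wall. The hole's radius is 92 mm.

The subtracted cylinder has r = 92 mm.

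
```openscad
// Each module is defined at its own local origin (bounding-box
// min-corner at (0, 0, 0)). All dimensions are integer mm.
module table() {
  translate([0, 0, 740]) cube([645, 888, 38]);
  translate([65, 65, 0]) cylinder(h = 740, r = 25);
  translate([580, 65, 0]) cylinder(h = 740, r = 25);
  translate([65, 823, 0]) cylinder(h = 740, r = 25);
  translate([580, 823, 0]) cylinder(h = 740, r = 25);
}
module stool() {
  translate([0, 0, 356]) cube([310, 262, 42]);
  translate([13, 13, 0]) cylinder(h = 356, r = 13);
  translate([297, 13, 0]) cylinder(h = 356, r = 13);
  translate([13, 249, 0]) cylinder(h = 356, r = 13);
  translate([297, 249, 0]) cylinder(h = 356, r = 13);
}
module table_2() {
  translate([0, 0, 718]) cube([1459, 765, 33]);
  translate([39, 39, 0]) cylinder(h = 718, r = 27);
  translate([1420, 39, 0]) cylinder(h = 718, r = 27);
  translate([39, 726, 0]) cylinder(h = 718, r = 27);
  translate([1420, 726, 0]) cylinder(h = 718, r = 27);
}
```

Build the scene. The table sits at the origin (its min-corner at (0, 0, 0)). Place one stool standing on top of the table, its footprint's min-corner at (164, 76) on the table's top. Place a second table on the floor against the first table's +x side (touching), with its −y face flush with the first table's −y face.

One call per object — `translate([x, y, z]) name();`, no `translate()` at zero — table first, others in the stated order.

table();
translate([164, 76, 778]) stool();
translate([645, 0, 0]) table_2();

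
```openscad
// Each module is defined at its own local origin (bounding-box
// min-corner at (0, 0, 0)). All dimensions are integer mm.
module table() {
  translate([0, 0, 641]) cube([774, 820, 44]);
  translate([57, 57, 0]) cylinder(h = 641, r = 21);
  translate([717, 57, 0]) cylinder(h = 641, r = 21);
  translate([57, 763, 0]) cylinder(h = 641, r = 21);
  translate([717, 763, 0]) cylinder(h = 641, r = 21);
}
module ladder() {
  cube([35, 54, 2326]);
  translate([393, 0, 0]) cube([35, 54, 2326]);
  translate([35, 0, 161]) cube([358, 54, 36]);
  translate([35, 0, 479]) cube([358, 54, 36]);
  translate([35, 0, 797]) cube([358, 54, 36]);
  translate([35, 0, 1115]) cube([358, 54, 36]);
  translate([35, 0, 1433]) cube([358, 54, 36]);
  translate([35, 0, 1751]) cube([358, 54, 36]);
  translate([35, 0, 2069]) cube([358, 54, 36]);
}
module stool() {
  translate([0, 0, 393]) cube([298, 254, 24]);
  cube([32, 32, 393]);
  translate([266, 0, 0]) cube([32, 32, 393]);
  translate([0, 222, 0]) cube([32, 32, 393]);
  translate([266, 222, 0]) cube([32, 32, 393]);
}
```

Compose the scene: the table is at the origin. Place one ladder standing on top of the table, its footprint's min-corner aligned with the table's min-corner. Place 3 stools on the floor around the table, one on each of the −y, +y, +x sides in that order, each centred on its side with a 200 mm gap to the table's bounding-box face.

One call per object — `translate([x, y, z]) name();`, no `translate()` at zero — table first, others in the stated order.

table();
translate([0, 0, 685]) ladder();
translate([238, -454, 0]) stool();
translate([238, 1020, 0]) stool();
translate([974, 283, 0]) stool();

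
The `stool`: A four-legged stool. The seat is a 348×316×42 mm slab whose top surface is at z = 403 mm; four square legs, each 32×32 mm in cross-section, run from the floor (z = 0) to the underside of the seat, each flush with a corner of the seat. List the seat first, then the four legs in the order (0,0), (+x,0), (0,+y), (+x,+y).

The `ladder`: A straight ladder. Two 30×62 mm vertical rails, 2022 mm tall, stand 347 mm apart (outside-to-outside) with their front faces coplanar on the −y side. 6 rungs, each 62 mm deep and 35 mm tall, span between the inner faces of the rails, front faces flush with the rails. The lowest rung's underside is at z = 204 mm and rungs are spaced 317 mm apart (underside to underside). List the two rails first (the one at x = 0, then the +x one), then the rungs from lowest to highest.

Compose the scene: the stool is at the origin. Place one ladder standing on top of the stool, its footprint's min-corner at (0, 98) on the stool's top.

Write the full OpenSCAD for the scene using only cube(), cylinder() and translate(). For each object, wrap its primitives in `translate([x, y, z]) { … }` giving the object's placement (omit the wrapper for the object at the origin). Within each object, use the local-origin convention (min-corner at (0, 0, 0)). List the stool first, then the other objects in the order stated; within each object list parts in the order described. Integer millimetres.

translate([0, 0, 361]) cube([348, 316, 42]);
cube([32, 32, 361]);
translate([316, 0, 0]) cube([32, 32, 361]);
translate([0, 284, 0]) cube([32, 32, 361]);
translate([316, 284, 0]) cube([32, 32, 361]);
translate([0, 98, 403]) {
  cube([30, 62, 2022]);
  translate([317, 0, 0]) cube([30, 62, 2022]);
  translate([30, 0, 204]) cube([287, 62, 35]);
  translate([30, 0, 521]) cube([287, 62, 35]);
  translate([30, 0, 838]) cube([287, 62, 35]);
  translate([30, 0, 1155]) cube([287, 62, 35]);
  translate([30, 0, 1472]) cube([287, 62, 35]);
  translate([30, 0, 1789]) cube([287, 62, 35]);
}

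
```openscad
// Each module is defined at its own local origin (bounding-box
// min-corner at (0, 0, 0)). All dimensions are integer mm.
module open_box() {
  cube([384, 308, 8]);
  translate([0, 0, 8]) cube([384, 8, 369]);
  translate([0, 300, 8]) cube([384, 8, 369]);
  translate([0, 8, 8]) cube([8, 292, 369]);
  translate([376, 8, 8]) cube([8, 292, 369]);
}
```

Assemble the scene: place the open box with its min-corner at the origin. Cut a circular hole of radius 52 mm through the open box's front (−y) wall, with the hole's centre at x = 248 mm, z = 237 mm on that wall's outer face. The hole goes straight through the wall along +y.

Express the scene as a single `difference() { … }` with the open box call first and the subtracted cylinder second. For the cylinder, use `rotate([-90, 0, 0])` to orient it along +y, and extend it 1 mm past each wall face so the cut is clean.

difference() {
  open_box();
  translate([248, -1, 237]) rotate([-90, 0, 0]) cylinder(h = 10, r = 52);
}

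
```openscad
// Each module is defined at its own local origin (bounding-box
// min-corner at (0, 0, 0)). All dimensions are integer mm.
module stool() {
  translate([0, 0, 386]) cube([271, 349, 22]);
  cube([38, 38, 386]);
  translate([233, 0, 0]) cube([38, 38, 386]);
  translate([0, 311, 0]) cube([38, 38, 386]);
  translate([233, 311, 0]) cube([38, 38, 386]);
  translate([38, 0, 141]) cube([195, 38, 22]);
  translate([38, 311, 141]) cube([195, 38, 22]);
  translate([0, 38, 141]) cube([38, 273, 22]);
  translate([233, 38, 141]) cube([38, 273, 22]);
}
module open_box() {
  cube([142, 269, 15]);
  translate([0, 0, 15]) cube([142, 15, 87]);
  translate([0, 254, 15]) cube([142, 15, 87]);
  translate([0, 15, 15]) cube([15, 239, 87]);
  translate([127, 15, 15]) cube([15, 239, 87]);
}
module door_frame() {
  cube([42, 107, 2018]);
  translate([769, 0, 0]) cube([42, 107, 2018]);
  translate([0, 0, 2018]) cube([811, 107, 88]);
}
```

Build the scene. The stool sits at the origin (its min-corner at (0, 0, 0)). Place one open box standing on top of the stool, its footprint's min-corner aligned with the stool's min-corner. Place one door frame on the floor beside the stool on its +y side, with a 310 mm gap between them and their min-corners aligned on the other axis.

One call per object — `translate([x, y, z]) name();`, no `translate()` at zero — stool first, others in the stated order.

stool();
translate([0, 0, 408]) open_box();
translate([0, 659, 0]) door_frame();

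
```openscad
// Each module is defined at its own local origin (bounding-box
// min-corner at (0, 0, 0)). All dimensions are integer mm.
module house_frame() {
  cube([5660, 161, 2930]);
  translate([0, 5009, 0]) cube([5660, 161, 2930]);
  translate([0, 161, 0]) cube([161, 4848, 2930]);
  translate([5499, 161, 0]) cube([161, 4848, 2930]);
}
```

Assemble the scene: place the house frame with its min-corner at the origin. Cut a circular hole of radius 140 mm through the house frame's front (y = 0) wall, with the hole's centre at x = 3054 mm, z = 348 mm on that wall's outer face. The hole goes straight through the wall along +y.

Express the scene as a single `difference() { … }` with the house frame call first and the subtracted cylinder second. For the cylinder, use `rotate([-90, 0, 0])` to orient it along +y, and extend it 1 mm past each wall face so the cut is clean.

difference() {
  house_frame();
  translate([3054, -1, 348]) rotate([-90, 0, 0]) cylinder(h = 163, r = 140);
}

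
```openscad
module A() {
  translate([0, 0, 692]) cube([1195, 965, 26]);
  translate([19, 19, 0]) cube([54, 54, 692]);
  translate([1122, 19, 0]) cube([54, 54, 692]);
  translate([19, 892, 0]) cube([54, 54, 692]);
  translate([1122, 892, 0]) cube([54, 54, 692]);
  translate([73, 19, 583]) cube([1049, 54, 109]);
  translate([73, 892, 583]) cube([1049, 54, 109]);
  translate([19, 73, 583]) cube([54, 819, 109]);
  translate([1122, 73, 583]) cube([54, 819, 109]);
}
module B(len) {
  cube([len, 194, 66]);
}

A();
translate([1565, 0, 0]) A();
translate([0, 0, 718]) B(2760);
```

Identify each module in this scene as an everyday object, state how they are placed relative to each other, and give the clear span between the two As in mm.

Second table starts at x = 1565; first ends at x = 1195; clear span = 1565 − 1195 = 370 mm.

A is a table. B is a beam. A beam spans the tops of two tables. The clear span between the two tables is 370 mm.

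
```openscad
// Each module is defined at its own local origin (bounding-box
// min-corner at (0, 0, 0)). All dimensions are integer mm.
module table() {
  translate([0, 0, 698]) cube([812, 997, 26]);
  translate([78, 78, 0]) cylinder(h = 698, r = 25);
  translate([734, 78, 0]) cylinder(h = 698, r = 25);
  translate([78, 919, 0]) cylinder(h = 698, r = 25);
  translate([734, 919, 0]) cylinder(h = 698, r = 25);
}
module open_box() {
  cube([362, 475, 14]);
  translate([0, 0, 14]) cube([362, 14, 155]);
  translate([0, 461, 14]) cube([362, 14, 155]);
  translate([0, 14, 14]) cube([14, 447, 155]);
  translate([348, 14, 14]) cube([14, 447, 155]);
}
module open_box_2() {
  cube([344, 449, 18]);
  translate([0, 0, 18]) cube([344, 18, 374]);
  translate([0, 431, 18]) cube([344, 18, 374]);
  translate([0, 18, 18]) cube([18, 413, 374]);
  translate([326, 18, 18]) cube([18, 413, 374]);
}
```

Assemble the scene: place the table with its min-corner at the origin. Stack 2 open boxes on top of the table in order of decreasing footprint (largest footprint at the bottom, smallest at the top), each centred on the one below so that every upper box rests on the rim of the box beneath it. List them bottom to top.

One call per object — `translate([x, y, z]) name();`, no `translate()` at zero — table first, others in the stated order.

table();
translate([225, 261, 724]) open_box();
translate([234, 274, 893]) open_box_2();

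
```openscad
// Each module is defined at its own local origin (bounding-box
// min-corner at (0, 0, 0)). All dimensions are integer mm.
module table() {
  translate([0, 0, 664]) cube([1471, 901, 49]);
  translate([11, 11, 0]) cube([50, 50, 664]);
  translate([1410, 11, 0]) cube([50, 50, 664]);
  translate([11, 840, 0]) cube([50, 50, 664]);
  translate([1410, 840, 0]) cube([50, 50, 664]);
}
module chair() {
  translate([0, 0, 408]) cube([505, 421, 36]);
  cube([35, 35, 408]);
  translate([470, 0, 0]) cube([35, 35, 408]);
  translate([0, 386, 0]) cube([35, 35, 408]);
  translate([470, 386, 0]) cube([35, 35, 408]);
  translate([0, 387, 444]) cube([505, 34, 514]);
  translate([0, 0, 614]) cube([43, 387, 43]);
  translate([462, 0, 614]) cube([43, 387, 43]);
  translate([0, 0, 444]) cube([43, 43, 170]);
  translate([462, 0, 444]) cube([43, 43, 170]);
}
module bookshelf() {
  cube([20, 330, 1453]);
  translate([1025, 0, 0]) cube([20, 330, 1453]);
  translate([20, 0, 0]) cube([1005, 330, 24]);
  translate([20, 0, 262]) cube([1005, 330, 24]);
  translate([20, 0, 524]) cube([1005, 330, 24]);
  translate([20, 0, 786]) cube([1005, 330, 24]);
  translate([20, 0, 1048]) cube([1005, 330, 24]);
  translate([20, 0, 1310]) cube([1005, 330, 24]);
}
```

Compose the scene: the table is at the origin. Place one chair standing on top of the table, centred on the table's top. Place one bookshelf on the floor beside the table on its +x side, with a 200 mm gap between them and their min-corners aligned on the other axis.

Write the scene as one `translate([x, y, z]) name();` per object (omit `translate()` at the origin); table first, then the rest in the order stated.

table();
translate([483, 240, 713]) chair();
translate([1671, 0, 0]) bookshelf();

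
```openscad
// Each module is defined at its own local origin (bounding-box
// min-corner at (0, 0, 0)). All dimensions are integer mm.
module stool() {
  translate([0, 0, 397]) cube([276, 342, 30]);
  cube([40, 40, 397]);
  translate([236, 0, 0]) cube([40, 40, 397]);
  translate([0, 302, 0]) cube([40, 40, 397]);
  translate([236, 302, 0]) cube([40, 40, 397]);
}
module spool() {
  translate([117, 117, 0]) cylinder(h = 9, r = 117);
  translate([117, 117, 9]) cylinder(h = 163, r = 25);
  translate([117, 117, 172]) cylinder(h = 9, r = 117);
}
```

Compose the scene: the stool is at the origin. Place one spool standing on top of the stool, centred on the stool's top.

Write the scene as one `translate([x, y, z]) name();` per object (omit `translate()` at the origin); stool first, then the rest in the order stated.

stool();
translate([21, 54, 427]) spool();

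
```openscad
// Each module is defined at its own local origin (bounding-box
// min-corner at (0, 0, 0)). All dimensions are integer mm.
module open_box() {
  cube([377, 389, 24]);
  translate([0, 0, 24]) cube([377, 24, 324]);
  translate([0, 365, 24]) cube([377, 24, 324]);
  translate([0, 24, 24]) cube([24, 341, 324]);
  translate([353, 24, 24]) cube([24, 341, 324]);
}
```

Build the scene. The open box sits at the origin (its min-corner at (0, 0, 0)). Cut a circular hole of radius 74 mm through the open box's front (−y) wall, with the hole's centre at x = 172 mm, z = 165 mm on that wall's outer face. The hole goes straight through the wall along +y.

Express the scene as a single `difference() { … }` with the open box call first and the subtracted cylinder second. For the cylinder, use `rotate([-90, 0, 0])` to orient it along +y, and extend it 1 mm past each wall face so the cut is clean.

difference() {
  open_box();
  translate([172, -1, 165]) rotate([-90, 0, 0]) cylinder(h = 26, r = 74);
}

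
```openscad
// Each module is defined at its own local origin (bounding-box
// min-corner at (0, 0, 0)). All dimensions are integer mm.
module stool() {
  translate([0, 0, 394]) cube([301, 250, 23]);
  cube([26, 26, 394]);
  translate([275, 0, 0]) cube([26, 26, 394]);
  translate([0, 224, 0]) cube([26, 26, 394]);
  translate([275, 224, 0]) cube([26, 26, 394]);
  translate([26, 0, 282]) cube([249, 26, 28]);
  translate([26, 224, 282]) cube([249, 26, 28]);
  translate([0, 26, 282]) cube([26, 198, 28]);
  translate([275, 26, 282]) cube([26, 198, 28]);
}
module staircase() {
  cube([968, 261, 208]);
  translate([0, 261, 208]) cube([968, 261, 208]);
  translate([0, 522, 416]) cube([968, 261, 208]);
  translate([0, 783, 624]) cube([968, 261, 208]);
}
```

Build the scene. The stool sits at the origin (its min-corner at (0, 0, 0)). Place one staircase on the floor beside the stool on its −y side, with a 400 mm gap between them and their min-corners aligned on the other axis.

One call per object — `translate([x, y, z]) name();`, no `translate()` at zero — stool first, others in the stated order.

stool();
translate([0, -1444, 0]) staircase();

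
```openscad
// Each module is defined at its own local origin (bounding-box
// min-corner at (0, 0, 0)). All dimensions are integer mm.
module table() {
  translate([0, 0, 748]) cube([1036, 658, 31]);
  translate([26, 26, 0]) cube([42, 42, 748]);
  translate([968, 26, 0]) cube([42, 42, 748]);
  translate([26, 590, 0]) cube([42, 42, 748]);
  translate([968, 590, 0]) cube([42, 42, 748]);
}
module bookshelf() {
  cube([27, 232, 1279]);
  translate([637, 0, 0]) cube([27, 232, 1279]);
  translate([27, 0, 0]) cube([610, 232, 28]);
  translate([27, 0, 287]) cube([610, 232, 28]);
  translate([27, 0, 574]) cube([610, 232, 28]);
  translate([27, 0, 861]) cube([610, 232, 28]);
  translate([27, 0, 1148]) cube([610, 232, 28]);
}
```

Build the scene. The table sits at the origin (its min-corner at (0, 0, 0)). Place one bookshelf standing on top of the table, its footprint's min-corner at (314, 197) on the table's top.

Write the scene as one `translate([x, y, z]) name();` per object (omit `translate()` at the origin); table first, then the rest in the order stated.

table();
translate([314, 197, 779]) bookshelf();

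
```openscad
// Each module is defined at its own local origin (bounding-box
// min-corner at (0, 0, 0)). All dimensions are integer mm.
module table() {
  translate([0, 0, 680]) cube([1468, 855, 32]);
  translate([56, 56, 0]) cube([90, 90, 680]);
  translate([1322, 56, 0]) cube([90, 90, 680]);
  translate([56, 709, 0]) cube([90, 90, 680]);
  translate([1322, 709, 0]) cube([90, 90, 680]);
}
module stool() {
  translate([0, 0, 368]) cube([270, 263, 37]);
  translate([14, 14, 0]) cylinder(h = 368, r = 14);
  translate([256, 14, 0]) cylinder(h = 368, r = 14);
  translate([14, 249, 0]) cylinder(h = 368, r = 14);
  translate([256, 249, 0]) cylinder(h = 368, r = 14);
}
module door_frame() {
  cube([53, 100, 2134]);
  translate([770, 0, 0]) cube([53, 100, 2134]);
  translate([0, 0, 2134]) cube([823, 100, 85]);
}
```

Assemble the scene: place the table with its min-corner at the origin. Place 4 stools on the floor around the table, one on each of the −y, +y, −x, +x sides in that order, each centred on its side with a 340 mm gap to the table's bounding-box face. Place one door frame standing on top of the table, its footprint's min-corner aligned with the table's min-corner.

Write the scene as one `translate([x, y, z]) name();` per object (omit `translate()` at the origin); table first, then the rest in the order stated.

table();
translate([599, -603, 0]) stool();
translate([599, 1195, 0]) stool();
translate([-610, 296, 0]) stool();
translate([1808, 296, 0]) stool();
translate([0, 0, 712]) door_frame();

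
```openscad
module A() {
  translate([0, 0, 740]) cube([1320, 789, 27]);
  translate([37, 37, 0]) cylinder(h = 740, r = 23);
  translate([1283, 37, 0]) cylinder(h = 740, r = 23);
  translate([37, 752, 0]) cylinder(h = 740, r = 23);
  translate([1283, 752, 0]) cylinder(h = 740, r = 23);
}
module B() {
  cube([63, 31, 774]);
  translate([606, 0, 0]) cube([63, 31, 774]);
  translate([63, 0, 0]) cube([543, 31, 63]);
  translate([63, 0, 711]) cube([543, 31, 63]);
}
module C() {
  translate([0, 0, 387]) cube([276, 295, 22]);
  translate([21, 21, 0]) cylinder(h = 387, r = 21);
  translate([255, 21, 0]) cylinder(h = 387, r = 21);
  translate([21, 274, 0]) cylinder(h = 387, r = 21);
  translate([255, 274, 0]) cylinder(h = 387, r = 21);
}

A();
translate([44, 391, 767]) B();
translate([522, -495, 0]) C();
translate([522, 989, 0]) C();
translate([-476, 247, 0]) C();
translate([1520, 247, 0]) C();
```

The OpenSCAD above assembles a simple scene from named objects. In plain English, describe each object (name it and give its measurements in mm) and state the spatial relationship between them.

A is a table: top 1320 mm (x) × 789 mm (y), 27 mm thick, upper face at z = 767 mm, on four round legs of 46 mm diameter, each leg's bounding box inset 14 mm from the nearest pair of top edges, running from z = 0 to the bottom of the top.

B is a rectangular picture frame lying in the x–z plane (depth along y). The opening is 543 mm wide (x) by 648 mm tall (z), surrounded by a border 63 mm wide on all four sides. The frame is 31 mm deep and is made of two full-height vertical stiles with two horizontal rails fitted between them.

C is a four-legged stool. The seat is a 276×295×22 mm slab whose top surface is at z = 409 mm; four round legs, each 42 mm in diameter, run from the floor (z = 0) to the underside of the seat, each leg's axis is inset half a diameter from the nearest pair of seat edges (so the leg's bounding box is flush with the corner).

The picture frame is on top of the table. Four stools sit around the table at the −y, +y, −x, +x sides.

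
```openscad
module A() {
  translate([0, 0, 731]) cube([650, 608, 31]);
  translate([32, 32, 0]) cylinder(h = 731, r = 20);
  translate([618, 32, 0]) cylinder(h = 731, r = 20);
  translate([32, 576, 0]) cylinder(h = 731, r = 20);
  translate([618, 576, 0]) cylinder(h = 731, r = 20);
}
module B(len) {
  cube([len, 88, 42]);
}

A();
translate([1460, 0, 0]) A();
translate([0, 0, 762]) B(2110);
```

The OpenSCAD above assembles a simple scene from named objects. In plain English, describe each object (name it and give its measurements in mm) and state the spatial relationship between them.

A is a table with a 650×608 mm rectangular top, 31 mm thick, top surface at z = 762 mm, supported by four round legs of 40 mm diameter, each leg's bounding box inset 12 mm from the nearest pair of top edges, running from the floor.

B is a rectangular beam 2110 mm long (x), 88 mm deep (y), 42 mm thick (z).

The beam spans the tops of two tables placed 810 mm apart, resting at z = 762 mm.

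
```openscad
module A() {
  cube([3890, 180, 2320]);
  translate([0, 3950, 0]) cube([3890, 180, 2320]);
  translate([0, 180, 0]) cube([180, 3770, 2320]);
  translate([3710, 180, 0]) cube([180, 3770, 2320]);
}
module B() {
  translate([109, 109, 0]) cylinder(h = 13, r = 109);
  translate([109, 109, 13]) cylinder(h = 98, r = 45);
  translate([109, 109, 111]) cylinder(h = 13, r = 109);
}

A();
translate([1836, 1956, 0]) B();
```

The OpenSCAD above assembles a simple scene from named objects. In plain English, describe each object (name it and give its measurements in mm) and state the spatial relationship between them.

A is the wall frame of a small rectangular building: four walls, each 2320 mm tall and 180 mm thick, enclosing a footprint 3890 mm (x) by 4130 mm (y) outside-to-outside, with no floor or roof. The front and back walls (the −y and +y sides) span the full width; the two side walls fit between them.

B is a spool: two coaxial disc flanges of radius 109 mm and thickness 13 mm, joined by a core cylinder of radius 45 mm and height 98 mm. The lower flange rests on z = 0 and the three cylinders share a vertical axis.

The spool sits inside the house frame, centred.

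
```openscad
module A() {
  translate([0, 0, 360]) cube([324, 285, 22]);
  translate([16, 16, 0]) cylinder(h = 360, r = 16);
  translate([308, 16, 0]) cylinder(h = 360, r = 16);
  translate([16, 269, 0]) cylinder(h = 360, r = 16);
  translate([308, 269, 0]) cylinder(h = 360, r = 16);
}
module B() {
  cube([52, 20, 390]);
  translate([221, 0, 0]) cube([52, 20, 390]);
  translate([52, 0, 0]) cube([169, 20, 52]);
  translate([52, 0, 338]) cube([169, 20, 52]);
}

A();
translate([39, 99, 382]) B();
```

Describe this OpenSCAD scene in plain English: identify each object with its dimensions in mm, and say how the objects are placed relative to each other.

A is a four-legged stool. The seat is a 324×285×22 mm slab whose top surface is at z = 382 mm; four round legs, each 32 mm in diameter, run from the floor (z = 0) to the underside of the seat, each leg's axis is inset half a diameter from the nearest pair of seat edges (so the leg's bounding box is flush with the corner).

B is a picture frame with a 169×286 mm rectangular opening (x by z) and a uniform 52 mm border on every side. Frame depth is 20 mm along y. It is built from two vertical stiles running the full outside height and two horizontal rails spanning the gap between the stiles.

The picture frame is on top of the stool.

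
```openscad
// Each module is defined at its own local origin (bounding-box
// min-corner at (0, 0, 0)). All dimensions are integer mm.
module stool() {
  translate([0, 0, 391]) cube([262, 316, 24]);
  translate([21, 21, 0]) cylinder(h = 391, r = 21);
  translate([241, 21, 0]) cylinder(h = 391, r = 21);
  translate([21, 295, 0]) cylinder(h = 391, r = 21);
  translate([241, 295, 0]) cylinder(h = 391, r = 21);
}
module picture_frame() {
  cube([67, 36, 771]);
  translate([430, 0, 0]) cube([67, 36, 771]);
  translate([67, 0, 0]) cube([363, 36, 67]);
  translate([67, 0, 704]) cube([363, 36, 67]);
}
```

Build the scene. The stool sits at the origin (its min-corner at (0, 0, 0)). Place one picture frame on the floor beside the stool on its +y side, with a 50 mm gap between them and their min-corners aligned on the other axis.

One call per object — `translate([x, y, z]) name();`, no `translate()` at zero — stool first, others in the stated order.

stool();
translate([0, 366, 0]) picture_frame();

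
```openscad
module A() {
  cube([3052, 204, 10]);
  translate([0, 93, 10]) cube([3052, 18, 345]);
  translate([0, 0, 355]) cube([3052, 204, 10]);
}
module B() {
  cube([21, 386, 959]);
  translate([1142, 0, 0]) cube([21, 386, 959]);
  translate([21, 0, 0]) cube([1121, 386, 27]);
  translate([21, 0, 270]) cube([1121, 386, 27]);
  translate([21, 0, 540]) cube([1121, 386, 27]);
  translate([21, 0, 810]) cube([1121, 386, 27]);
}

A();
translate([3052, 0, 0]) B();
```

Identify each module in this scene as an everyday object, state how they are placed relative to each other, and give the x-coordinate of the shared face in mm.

The I-beam's +x face and the bookshelf's −x face are both at x = 3052 mm.

A is an I-beam. B is a bookshelf. The bookshelf is against the I-beam's +x side, with their −y faces flush. The x-coordinate of the shared face is 3052 mm.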